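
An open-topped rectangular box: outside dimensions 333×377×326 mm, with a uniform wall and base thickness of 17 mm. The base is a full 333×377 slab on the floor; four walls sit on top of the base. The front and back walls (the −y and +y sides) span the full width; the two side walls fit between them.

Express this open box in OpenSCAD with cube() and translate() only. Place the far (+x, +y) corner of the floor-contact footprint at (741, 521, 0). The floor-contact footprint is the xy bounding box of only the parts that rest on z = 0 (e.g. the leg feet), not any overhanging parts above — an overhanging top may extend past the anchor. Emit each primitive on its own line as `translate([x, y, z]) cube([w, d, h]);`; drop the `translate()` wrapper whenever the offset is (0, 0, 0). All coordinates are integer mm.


translate([408, 144, 0]) cube([333, 377, 17]);
translate([408, 144, 17]) cube([333, 17, 309]);
translate([408, 504, 17]) cube([333, 17, 309]);
translate([408, 161, 17]) cube([17, 343, 309]);
translate([724, 161, 17]) cube([17, 343, 309]);


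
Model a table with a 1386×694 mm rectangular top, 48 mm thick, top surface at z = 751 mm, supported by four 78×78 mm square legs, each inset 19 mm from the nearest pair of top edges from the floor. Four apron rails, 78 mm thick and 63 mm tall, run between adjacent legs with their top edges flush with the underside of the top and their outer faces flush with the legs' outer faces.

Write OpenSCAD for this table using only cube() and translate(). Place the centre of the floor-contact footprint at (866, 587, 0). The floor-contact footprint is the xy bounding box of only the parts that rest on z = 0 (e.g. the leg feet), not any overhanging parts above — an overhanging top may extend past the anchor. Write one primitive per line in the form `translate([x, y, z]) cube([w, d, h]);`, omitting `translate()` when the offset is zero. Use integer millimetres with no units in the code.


// leg_h = 751 - 48 = 703
// apron z = 703 - 63 = 640
translate([173, 240, 703]) cube([1386, 694, 48]);
translate([192, 259, 0]) cube([78, 78, 703]);
translate([1462, 259, 0]) cube([78, 78, 703]);
translate([192, 837, 0]) cube([78, 78, 703]);
translate([1462, 837, 0]) cube([78, 78, 703]);
translate([270, 259, 640]) cube([1192, 78, 63]);
translate([270, 837, 640]) cube([1192, 78, 63]);
translate([192, 337, 640]) cube([78, 500, 63]);
translate([1462, 337, 640]) cube([78, 500, 63]);


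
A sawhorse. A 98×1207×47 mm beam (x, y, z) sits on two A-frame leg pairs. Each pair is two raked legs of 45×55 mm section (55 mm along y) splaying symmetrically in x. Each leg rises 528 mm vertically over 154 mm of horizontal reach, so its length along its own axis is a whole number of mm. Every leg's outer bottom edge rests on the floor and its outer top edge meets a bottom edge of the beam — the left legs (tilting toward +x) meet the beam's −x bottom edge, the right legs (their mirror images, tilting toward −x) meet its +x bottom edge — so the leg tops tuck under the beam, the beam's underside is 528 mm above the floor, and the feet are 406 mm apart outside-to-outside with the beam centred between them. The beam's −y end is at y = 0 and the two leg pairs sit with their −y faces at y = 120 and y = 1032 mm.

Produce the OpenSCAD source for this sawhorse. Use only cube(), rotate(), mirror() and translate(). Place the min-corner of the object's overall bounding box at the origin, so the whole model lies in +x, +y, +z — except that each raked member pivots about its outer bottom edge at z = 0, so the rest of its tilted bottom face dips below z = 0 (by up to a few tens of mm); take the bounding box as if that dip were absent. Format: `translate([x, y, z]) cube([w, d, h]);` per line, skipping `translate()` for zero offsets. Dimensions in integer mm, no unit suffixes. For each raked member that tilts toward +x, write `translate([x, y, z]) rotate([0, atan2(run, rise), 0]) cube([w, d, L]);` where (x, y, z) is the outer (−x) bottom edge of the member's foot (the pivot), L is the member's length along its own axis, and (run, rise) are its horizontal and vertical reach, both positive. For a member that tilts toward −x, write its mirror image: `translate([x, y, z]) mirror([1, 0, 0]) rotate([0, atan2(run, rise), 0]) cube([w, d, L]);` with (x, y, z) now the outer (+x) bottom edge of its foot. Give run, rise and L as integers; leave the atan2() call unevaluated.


translate([154, 0, 528]) cube([98, 1207, 47]);
translate([0, 120, 0]) rotate([0, atan2(154, 528), 0]) cube([45, 55, 550]);
translate([406, 120, 0]) mirror([1, 0, 0]) rotate([0, atan2(154, 528), 0]) cube([45, 55, 550]);
translate([0, 1032, 0]) rotate([0, atan2(154, 528), 0]) cube([45, 55, 550]);
translate([406, 1032, 0]) mirror([1, 0, 0]) rotate([0, atan2(154, 528), 0]) cube([45, 55, 550]);


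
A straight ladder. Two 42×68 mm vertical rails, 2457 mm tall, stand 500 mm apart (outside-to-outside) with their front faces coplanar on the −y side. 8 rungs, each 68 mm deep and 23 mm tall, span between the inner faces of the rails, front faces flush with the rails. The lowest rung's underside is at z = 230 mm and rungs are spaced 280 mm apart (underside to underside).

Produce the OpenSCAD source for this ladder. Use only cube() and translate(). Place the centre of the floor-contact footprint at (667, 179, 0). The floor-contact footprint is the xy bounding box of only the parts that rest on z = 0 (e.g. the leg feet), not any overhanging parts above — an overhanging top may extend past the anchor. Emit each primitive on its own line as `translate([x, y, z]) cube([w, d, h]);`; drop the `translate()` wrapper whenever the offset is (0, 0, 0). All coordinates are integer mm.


translate([417, 145, 0]) cube([42, 68, 2457]);
translate([875, 145, 0]) cube([42, 68, 2457]);
translate([459, 145, 230]) cube([416, 68, 23]);
translate([459, 145, 510]) cube([416, 68, 23]);
translate([459, 145, 790]) cube([416, 68, 23]);
translate([459, 145, 1070]) cube([416, 68, 23]);
translate([459, 145, 1350]) cube([416, 68, 23]);
translate([459, 145, 1630]) cube([416, 68, 23]);
translate([459, 145, 1910]) cube([416, 68, 23]);
translate([459, 145, 2190]) cube([416, 68, 23]);


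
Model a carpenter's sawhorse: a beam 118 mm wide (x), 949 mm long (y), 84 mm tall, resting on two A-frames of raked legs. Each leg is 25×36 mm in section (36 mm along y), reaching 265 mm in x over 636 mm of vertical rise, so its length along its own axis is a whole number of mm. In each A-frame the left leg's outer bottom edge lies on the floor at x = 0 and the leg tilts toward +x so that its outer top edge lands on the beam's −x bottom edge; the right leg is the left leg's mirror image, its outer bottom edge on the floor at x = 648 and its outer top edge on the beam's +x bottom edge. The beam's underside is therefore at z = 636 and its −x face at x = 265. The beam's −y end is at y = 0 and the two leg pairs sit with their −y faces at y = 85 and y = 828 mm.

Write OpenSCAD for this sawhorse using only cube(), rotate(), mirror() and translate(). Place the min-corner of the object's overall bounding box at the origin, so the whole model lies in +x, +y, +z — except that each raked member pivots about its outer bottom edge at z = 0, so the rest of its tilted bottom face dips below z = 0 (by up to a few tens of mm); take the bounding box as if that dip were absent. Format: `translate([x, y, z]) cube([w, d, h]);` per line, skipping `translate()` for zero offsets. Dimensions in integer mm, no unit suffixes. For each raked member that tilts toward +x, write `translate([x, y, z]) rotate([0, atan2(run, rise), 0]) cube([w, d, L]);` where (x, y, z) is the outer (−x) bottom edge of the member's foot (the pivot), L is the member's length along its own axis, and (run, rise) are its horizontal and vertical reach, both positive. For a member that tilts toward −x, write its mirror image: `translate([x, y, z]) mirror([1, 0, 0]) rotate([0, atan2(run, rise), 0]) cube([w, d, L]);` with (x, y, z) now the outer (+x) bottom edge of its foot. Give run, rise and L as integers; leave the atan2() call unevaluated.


translate([265, 0, 636]) cube([118, 949, 84]);
translate([0, 85, 0]) rotate([0, atan2(265, 636), 0]) cube([25, 36, 689]);
translate([648, 85, 0]) mirror([1, 0, 0]) rotate([0, atan2(265, 636), 0]) cube([25, 36, 689]);
translate([0, 828, 0]) rotate([0, atan2(265, 636), 0]) cube([25, 36, 689]);
translate([648, 828, 0]) mirror([1, 0, 0]) rotate([0, atan2(265, 636), 0]) cube([25, 36, 689]);


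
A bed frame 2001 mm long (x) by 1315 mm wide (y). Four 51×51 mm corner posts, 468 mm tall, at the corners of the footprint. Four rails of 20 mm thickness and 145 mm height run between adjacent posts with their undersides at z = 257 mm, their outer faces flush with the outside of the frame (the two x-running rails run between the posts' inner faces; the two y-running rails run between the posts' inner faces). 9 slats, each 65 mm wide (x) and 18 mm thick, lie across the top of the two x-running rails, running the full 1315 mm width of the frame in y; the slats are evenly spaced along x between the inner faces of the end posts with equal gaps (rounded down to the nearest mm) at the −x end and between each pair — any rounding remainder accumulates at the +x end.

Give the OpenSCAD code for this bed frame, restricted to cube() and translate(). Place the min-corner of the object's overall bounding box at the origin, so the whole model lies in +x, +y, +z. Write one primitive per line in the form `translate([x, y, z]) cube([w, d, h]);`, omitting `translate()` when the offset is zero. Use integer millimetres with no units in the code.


// slat z = rail_z + rail_h = 257 + 145 = 402
// slat gap = ⌊(1899 − 9·65) / 10⌋ = 131
cube([51, 51, 468]);
translate([0, 1264, 0]) cube([51, 51, 468]);
translate([1950, 0, 0]) cube([51, 51, 468]);
translate([1950, 1264, 0]) cube([51, 51, 468]);
translate([51, 0, 257]) cube([1899, 20, 145]);
translate([51, 1295, 257]) cube([1899, 20, 145]);
translate([0, 51, 257]) cube([20, 1213, 145]);
translate([1981, 51, 257]) cube([20, 1213, 145]);
translate([182, 0, 402]) cube([65, 1315, 18]);
translate([378, 0, 402]) cube([65, 1315, 18]);
translate([574, 0, 402]) cube([65, 1315, 18]);
translate([770, 0, 402]) cube([65, 1315, 18]);
translate([966, 0, 402]) cube([65, 1315, 18]);
translate([1162, 0, 402]) cube([65, 1315, 18]);
translate([1358, 0, 402]) cube([65, 1315, 18]);
translate([1554, 0, 402]) cube([65, 1315, 18]);
translate([1750, 0, 402]) cube([65, 1315, 18]);


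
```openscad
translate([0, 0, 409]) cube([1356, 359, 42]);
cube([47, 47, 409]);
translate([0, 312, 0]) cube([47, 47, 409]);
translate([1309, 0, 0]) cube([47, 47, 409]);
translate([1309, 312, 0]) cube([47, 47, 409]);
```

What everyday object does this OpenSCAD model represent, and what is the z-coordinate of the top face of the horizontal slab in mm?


A bench. The seat-top height is 451 mm.

A long slab on four corner posts — a bench. The slab sits at z = 409 with thickness 42, so the top is 409 + 42 = 451 mm.


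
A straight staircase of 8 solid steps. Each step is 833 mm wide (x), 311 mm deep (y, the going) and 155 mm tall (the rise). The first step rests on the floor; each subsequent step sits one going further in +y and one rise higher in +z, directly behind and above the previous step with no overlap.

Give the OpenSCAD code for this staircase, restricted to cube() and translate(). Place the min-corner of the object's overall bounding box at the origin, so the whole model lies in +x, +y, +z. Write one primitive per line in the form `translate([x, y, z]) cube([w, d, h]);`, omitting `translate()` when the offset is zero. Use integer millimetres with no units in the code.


cube([833, 311, 155]);
translate([0, 311, 155]) cube([833, 311, 155]);
translate([0, 622, 310]) cube([833, 311, 155]);
translate([0, 933, 465]) cube([833, 311, 155]);
translate([0, 1244, 620]) cube([833, 311, 155]);
translate([0, 1555, 775]) cube([833, 311, 155]);
translate([0, 1866, 930]) cube([833, 311, 155]);
translate([0, 2177, 1085]) cube([833, 311, 155]);


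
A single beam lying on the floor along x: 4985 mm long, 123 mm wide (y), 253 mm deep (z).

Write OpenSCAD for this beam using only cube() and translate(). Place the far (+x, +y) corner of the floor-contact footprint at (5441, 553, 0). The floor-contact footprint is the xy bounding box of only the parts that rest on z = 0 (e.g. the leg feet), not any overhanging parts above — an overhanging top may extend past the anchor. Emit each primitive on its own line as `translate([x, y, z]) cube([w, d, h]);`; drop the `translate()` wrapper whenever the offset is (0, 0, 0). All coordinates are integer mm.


translate([456, 430, 0]) cube([4985, 123, 253]);


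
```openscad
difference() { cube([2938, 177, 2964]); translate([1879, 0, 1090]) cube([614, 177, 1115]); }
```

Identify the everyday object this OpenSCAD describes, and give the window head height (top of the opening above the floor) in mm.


A wall with a window opening. The window head height is 2205 mm.

A wall with a rectangular opening subtracted — a window. Sill at z = 1090, opening 1115 mm tall, so the head is at 1090 + 1115 = 2205 mm.


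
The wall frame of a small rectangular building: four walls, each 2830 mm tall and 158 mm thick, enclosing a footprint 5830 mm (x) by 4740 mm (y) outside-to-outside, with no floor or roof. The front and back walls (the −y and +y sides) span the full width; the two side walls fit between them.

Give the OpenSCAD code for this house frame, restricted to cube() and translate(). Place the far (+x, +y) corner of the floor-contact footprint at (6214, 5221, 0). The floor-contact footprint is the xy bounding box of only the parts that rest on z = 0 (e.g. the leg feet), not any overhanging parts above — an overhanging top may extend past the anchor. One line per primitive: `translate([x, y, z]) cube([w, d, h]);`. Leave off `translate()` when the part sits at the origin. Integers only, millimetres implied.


translate([384, 481, 0]) cube([5830, 158, 2830]);
translate([384, 5063, 0]) cube([5830, 158, 2830]);
translate([384, 639, 0]) cube([158, 4424, 2830]);
translate([6056, 639, 0]) cube([158, 4424, 2830]);


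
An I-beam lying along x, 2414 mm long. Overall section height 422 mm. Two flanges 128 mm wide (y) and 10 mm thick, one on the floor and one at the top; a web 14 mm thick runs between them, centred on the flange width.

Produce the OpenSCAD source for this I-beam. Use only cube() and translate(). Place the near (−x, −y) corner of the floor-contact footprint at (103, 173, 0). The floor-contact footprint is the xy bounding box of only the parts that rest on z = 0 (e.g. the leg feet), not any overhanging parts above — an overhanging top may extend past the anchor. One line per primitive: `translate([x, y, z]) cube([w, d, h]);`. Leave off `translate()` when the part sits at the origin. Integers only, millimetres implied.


translate([103, 173, 0]) cube([2414, 128, 10]);
translate([103, 230, 10]) cube([2414, 14, 402]);
translate([103, 173, 412]) cube([2414, 128, 10]);


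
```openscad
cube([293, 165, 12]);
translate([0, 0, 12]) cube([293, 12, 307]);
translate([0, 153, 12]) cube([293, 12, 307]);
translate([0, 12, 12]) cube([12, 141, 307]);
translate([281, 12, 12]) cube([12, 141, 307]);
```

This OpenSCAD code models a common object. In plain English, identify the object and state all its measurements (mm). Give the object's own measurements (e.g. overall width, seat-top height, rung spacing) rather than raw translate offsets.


An open-topped rectangular box: outside dimensions 293×165×319 mm, with a uniform wall and base thickness of 12 mm. The base is a full 293×165 slab on the floor; four walls sit on top of the base. The front and back walls (the −y and +y sides) span the full width; the two side walls fit between them.


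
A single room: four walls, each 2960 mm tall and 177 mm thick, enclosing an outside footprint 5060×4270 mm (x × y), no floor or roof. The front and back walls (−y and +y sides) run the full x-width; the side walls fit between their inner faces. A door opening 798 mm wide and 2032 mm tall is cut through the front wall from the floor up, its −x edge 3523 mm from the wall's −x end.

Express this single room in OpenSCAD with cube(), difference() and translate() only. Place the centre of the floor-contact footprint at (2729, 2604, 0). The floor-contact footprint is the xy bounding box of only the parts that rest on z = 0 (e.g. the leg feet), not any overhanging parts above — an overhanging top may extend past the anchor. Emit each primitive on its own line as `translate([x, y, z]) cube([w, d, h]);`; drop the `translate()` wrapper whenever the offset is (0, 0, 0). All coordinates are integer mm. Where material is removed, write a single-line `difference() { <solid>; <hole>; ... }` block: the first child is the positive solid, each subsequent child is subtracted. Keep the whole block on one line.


difference() { translate([199, 469, 0]) cube([5060, 177, 2960]); translate([3722, 469, 0]) cube([798, 177, 2032]); }
translate([199, 4562, 0]) cube([5060, 177, 2960]);
translate([199, 646, 0]) cube([177, 3916, 2960]);
translate([5082, 646, 0]) cube([177, 3916, 2960]);


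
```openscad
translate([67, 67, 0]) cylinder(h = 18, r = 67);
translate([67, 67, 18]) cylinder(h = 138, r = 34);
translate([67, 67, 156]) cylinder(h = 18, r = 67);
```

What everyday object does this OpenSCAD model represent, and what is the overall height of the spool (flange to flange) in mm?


A spool. The overall height is 174 mm.

Three coaxial cylinders, large–small–large — a spool. Two 18 mm flanges and a 138 mm core give 18 + 138 + 18 = 174 mm.


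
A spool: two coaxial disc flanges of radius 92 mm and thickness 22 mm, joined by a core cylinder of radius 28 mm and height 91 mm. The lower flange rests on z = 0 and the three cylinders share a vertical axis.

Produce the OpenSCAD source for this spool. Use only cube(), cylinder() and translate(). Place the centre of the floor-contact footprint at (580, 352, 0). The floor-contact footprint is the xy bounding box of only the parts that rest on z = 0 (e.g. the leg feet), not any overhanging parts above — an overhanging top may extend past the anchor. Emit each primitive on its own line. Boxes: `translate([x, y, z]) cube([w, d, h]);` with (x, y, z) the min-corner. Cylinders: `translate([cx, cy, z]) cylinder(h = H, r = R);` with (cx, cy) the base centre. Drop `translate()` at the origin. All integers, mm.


translate([580, 352, 0]) cylinder(h = 22, r = 92);
translate([580, 352, 22]) cylinder(h = 91, r = 28);
translate([580, 352, 113]) cylinder(h = 22, r = 92);


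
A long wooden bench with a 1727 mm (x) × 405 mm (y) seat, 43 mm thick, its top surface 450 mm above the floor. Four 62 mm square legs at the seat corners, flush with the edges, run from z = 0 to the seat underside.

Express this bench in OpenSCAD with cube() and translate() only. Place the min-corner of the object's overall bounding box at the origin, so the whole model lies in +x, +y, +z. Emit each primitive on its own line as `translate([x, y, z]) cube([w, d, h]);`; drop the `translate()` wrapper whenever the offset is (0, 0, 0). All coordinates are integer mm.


translate([0, 0, 407]) cube([1727, 405, 43]);
cube([62, 62, 407]);
translate([0, 343, 0]) cube([62, 62, 407]);
translate([1665, 0, 0]) cube([62, 62, 407]);
translate([1665, 343, 0]) cube([62, 62, 407]);


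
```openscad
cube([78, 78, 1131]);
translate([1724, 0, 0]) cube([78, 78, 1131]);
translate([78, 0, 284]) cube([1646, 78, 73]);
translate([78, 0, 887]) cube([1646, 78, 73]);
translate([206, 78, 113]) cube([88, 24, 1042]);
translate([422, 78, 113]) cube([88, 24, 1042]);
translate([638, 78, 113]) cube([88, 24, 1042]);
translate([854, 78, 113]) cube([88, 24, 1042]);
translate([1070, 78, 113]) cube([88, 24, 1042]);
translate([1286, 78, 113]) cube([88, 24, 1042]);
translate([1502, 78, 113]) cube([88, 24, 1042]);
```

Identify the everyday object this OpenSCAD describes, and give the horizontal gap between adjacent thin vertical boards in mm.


A fence section. The picket gap is 128 mm.

Two posts, two rails, 7 pickets — a fence section. Span 1646 mm holds 7 pickets of 88 mm with 8 equal gaps: ⌊(1646 − 7·88) / 8⌋ = 128 mm.


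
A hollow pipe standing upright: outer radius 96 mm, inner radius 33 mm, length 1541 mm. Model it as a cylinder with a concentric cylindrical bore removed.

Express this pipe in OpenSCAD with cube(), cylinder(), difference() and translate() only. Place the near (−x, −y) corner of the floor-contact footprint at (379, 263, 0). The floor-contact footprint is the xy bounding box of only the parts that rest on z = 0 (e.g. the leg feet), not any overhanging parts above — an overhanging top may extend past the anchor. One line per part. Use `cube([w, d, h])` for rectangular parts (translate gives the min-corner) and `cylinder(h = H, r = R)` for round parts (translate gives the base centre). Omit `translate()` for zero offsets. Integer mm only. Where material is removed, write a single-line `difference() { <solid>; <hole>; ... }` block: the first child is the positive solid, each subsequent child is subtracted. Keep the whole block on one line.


difference() { translate([475, 359, 0]) cylinder(h = 1541, r = 96); translate([475, 359, 0]) cylinder(h = 1541, r = 33); }


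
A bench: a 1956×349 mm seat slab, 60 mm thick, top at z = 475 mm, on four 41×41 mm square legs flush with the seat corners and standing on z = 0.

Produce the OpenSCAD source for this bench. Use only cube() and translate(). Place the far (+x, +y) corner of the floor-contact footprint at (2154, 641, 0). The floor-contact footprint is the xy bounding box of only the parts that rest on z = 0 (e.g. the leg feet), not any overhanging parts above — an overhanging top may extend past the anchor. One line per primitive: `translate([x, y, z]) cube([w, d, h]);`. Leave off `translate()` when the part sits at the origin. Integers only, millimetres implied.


translate([198, 292, 415]) cube([1956, 349, 60]);
translate([198, 292, 0]) cube([41, 41, 415]);
translate([198, 600, 0]) cube([41, 41, 415]);
translate([2113, 292, 0]) cube([41, 41, 415]);
translate([2113, 600, 0]) cube([41, 41, 415]);


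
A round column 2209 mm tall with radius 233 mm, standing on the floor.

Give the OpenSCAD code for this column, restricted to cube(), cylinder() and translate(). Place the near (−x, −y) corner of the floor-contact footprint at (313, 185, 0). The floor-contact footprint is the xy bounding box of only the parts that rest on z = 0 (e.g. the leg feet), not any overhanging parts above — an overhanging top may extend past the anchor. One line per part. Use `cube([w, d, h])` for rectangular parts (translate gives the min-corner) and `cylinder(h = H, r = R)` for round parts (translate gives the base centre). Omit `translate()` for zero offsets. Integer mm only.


translate([546, 418, 0]) cylinder(h = 2209, r = 233);


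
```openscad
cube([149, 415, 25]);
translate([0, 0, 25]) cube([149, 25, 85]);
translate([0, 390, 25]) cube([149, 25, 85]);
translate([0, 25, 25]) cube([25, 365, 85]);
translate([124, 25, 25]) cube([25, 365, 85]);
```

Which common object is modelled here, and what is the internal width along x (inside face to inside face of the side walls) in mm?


An open box. The internal width is 99 mm.

A 149×415 base slab with four walls standing on it — an open box. The base is 149 mm wide and the walls are 25 mm thick, so the internal width is 149 − 2 × 25 = 99 mm.


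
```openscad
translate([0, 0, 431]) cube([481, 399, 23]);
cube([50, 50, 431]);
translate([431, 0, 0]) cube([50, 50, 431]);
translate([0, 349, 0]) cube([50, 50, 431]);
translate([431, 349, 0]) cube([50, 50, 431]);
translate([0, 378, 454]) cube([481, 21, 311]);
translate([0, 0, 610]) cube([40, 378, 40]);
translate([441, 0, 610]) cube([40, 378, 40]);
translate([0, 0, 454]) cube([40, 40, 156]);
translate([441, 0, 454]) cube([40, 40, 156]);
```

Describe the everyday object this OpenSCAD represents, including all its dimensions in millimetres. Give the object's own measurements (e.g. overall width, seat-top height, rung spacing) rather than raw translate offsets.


A chair. The seat is a 481×399×23 mm slab with its top at z = 454 mm, on four 50×50 mm corner legs (flush with the seat edges, standing on z = 0). A flat backrest 21 mm thick, 311 mm tall, spans the full seat width and rises from the seat top along its +y edge, rear face flush with the rear of the seat. Two armrests of 40×40 mm section run along each side from the seat's front edge to the front of the backrest, top faces 196 mm above the seat top and outer faces flush with the seat's x-edges; a 40×40 mm post under the front of each armrest stands on the seat at the front corner.


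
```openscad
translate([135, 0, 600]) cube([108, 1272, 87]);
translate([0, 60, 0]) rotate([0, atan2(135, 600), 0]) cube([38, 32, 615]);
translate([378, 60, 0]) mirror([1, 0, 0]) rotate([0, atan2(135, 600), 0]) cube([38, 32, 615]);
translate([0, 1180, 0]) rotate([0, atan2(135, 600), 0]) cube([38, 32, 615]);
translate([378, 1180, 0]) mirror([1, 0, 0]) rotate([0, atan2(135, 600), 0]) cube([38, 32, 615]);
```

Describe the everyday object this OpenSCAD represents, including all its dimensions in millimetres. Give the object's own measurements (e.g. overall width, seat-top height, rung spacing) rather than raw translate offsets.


A sawhorse. A 108×1272×87 mm beam (x, y, z) sits on two A-frame leg pairs. Each pair is two raked legs of 38×32 mm section (32 mm along y) splaying symmetrically in x. Each leg rises 600 mm vertically over 135 mm of horizontal reach and is 615 mm long along its own axis. Every leg's outer bottom edge rests on the floor and its outer top edge meets a bottom edge of the beam — the left legs (tilting toward +x) meet the beam's −x bottom edge, the right legs (their mirror images, tilting toward −x) meet its +x bottom edge — so the leg tops tuck under the beam, the beam's underside is 600 mm above the floor, and the feet are 378 mm apart outside-to-outside with the beam centred between them. The two leg pairs are set in 60 mm from either end of the beam.


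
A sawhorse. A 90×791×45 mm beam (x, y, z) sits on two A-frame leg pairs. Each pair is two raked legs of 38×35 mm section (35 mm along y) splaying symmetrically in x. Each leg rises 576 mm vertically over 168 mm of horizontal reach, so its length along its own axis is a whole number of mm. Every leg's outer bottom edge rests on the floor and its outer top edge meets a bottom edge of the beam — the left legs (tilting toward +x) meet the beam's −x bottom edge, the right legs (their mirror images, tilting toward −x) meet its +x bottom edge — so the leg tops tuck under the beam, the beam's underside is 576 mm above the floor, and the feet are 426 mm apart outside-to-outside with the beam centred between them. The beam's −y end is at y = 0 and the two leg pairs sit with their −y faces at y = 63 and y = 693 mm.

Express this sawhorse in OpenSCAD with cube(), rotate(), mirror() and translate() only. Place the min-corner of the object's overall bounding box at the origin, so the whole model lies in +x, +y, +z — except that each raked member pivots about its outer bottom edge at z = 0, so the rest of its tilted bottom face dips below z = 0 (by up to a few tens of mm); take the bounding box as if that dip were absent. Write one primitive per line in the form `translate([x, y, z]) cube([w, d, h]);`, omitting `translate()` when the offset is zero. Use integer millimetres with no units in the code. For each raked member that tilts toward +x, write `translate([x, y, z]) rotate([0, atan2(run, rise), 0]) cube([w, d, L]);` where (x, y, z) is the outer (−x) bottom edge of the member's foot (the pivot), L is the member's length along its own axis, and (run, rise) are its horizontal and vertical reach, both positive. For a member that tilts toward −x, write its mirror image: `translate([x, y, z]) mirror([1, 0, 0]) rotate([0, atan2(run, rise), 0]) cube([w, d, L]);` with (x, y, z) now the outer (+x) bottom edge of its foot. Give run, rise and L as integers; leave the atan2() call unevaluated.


// leg length = √(168² + 576²) = 600
// right-leg outer foot x = 2·168 + 90 = 426
// beam min-corner = (168, 0, 576)
translate([168, 0, 576]) cube([90, 791, 45]);
translate([0, 63, 0]) rotate([0, atan2(168, 576), 0]) cube([38, 35, 600]);
translate([426, 63, 0]) mirror([1, 0, 0]) rotate([0, atan2(168, 576), 0]) cube([38, 35, 600]);
translate([0, 693, 0]) rotate([0, atan2(168, 576), 0]) cube([38, 35, 600]);
translate([426, 693, 0]) mirror([1, 0, 0]) rotate([0, atan2(168, 576), 0]) cube([38, 35, 600]);


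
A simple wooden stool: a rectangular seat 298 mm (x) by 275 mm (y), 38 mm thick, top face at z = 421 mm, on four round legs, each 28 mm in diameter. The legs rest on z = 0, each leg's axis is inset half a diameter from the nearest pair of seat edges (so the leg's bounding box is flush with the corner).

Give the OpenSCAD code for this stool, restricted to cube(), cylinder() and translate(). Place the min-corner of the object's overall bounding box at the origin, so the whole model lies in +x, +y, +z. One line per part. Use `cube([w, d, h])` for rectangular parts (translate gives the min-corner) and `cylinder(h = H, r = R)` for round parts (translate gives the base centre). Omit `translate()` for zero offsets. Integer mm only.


translate([0, 0, 383]) cube([298, 275, 38]);
translate([14, 14, 0]) cylinder(h = 383, r = 14);
translate([284, 14, 0]) cylinder(h = 383, r = 14);
translate([14, 261, 0]) cylinder(h = 383, r = 14);
translate([284, 261, 0]) cylinder(h = 383, r = 14);


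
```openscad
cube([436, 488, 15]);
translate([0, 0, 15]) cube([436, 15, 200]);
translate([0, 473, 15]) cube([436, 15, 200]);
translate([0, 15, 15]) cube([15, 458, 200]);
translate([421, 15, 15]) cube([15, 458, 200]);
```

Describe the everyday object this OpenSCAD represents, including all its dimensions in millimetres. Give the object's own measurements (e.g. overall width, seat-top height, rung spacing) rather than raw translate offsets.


An open-topped rectangular box: outside dimensions 436×488×215 mm, with a uniform wall and base thickness of 15 mm. The base is a full 436×488 slab on the floor; four walls sit on top of the base. The front and back walls (the −y and +y sides) span the full width; the two side walls fit between them.


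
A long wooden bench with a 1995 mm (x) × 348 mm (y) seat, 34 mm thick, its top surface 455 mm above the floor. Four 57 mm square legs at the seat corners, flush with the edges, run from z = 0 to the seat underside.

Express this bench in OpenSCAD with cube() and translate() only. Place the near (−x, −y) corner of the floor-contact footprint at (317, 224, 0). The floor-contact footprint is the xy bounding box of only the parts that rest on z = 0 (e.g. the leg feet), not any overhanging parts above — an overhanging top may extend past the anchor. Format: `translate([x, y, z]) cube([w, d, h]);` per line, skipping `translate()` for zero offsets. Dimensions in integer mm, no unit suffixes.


translate([317, 224, 421]) cube([1995, 348, 34]);
translate([317, 224, 0]) cube([57, 57, 421]);
translate([317, 515, 0]) cube([57, 57, 421]);
translate([2255, 224, 0]) cube([57, 57, 421]);
translate([2255, 515, 0]) cube([57, 57, 421]);


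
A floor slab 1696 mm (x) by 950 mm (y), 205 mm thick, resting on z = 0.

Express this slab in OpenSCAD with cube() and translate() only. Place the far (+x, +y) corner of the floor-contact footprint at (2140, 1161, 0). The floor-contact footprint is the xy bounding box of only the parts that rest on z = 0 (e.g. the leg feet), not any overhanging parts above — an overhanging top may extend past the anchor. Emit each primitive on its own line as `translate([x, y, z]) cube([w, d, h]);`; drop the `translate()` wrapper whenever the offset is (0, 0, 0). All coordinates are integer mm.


translate([444, 211, 0]) cube([1696, 950, 205]);


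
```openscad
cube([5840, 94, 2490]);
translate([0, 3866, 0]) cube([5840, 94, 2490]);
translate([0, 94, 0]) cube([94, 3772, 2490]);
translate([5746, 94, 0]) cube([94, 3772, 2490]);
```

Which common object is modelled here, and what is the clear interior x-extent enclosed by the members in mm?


A house (or room) frame. The interior width is 5652 mm.

Four 2490 mm walls enclosing a rectangle with no floor or roof — a room or house frame. Outside width is 5840 mm and wall thickness is 94 mm, so the interior width is 5840 − 2 × 94 = 5652 mm.


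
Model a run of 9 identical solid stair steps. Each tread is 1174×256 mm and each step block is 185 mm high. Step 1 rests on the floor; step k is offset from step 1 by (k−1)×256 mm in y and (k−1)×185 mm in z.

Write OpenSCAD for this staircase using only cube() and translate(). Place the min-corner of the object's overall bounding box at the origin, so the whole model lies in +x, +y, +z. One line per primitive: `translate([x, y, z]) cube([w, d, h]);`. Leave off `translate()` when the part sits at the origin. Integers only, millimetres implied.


cube([1174, 256, 185]);
translate([0, 256, 185]) cube([1174, 256, 185]);
translate([0, 512, 370]) cube([1174, 256, 185]);
translate([0, 768, 555]) cube([1174, 256, 185]);
translate([0, 1024, 740]) cube([1174, 256, 185]);
translate([0, 1280, 925]) cube([1174, 256, 185]);
translate([0, 1536, 1110]) cube([1174, 256, 185]);
translate([0, 1792, 1295]) cube([1174, 256, 185]);
translate([0, 2048, 1480]) cube([1174, 256, 185]);


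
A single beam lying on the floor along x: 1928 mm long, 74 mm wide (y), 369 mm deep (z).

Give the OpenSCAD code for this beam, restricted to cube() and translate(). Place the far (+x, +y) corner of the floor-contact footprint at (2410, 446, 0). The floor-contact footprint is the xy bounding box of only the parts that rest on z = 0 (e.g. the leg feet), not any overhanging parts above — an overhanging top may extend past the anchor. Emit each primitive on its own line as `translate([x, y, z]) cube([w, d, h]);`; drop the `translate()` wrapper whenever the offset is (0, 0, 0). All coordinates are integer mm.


translate([482, 372, 0]) cube([1928, 74, 369]);


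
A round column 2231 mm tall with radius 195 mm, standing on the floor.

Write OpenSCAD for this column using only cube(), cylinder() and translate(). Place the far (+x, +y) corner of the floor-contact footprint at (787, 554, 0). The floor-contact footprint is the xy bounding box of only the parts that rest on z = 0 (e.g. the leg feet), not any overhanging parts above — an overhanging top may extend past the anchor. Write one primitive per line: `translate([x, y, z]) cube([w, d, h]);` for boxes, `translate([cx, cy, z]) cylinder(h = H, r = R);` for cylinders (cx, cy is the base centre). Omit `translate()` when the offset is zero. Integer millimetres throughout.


translate([592, 359, 0]) cylinder(h = 2231, r = 195);


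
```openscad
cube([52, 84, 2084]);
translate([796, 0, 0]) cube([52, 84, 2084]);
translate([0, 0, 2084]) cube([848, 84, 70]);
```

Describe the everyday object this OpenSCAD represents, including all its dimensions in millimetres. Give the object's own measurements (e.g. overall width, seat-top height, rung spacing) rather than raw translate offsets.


A door frame. The clear opening is 744 mm wide and 2084 mm high. Two 52 mm wide jambs, 84 mm deep, stand either side of the opening from the floor to the top of the opening. A 70 mm thick head sits across the top of both jambs, spanning the full outside width of the frame.


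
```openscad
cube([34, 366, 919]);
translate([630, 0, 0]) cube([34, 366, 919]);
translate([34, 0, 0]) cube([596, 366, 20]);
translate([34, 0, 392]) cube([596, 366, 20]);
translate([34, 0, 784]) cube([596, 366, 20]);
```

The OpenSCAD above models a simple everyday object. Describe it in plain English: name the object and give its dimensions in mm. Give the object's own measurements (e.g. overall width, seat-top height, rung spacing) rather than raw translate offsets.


An open bookshelf. Two side panels, each 34 mm thick, 366 mm deep and 919 mm tall, stand 664 mm apart (outside-to-outside). Between them sit 3 shelves, each 20 mm thick and 366 mm deep, spanning the full gap between the sides. The bottom shelf rests on the floor (its underside at z = 0) and the clear gap between one shelf's top and the next shelf's underside is 372 mm.


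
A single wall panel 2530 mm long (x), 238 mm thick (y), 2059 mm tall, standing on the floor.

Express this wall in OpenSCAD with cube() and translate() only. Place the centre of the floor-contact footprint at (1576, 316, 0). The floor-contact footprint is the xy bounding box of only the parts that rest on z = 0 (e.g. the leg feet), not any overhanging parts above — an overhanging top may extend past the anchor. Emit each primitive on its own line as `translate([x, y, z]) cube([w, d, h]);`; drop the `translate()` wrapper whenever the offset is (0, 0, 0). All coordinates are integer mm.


translate([311, 197, 0]) cube([2530, 238, 2059]);


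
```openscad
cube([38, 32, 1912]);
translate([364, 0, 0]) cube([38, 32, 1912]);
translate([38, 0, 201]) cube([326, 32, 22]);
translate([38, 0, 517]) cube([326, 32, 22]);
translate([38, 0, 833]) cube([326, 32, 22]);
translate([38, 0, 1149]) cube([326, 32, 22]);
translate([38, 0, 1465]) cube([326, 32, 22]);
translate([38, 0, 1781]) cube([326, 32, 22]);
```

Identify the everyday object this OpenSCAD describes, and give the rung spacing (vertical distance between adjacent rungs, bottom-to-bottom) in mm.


A ladder. The rung spacing is 316 mm.

Two tall 38×32 posts with 6 short bars between them — a ladder. Adjacent rungs sit at z = 201 and z = 517, so the spacing is 517 − 201 = 316 mm.


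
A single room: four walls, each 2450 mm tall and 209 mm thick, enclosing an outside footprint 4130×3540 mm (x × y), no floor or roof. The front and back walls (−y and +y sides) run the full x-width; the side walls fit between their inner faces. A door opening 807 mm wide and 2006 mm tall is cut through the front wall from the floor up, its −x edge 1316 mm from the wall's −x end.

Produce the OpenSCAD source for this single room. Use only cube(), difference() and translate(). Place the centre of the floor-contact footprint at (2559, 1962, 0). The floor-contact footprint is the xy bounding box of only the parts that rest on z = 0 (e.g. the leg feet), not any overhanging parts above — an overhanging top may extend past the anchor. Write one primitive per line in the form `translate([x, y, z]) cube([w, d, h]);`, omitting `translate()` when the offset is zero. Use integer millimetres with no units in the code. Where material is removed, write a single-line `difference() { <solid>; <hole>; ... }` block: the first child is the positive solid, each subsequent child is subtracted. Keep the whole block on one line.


difference() { translate([494, 192, 0]) cube([4130, 209, 2450]); translate([1810, 192, 0]) cube([807, 209, 2006]); }
translate([494, 3523, 0]) cube([4130, 209, 2450]);
translate([494, 401, 0]) cube([209, 3122, 2450]);
translate([4415, 401, 0]) cube([209, 3122, 2450]);


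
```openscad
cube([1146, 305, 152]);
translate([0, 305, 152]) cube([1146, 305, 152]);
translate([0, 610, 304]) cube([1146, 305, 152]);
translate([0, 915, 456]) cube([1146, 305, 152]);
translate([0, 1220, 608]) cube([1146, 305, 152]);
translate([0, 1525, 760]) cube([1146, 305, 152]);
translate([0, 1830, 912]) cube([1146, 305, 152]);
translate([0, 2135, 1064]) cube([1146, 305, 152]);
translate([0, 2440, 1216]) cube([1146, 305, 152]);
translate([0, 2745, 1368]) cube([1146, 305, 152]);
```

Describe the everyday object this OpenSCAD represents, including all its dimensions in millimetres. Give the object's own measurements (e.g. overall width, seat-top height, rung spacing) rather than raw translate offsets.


A straight staircase of 10 solid steps. Each step is 1146 mm wide (x), 305 mm deep (y, the going) and 152 mm tall (the rise). The first step rests on the floor; each subsequent step sits one going further in +y and one rise higher in +z, directly behind and above the previous step with no overlap.
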